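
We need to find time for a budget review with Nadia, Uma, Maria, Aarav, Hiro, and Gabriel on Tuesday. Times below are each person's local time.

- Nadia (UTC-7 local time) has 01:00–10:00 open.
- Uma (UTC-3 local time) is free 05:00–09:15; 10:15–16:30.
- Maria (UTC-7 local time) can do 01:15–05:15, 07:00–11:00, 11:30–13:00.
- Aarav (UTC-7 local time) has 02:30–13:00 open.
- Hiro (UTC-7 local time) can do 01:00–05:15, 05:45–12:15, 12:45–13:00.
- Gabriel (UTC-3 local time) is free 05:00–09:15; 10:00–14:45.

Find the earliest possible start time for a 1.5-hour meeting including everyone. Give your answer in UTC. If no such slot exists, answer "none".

Nadia in UTC: 08:00-17:00 (add 7h to convert from UTC-7).
Uma in UTC: 08:00-12:15, 13:15-19:30 (add 3h to convert from UTC-3).
Maria in UTC: 08:15-12:15, 14:00-18:00, 18:30-20:00 (add 7h to convert from UTC-7).
Aarav in UTC: 09:30-20:00 (add 7h to convert from UTC-7).
Hiro in UTC: 08:00-12:15, 12:45-19:15, 19:45-20:00 (add 7h to convert from UTC-7).
Gabriel in UTC: 08:00-12:15, 13:00-17:45 (add 3h to convert from UTC-3).
Nadia ∩ Uma: 08:00-12:15, 13:15-17:00.
Nadia ∩ Uma ∩ Maria: 08:15-12:15, 14:00-17:00.
Nadia ∩ Uma ∩ Maria ∩ Aarav: 09:30-12:15, 14:00-17:00.
Nadia ∩ Uma ∩ Maria ∩ Aarav ∩ Hiro: 09:30-12:15, 14:00-17:00.
Nadia ∩ Uma ∩ Maria ∩ Aarav ∩ Hiro ∩ Gabriel: 09:30-12:15, 14:00-17:00.
The first common window of at least 90 minutes is 09:30-12:15, so the earliest start is 09:30.

09:30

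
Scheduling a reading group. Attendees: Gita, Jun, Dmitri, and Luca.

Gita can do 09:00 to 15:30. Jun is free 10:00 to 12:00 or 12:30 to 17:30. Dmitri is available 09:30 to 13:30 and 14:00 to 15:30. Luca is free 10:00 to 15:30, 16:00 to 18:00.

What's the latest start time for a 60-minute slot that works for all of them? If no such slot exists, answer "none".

14:30

Gita ∩ Jun: 10:00-12:00, 12:30-15:30.
Gita ∩ Jun ∩ Dmitri: 10:00-12:00, 12:30-13:30, 14:00-15:30.
Gita ∩ Jun ∩ Dmitri ∩ Luca: 10:00-12:00, 12:30-13:30, 14:00-15:30.
Those are the intersection windows.
The last common window of at least 60 minutes is 14:00-15:30; a 60-minute meeting can start as late as 14:30 and still end by 15:30.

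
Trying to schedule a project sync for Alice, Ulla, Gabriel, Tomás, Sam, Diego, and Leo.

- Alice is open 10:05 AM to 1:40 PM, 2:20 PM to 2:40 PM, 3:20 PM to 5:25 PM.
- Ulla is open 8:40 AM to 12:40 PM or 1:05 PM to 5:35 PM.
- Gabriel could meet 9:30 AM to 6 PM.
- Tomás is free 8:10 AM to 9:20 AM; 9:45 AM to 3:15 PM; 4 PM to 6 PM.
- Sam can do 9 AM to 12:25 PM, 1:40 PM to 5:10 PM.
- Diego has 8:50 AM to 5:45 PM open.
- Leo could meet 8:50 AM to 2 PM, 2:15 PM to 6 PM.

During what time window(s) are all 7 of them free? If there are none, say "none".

10:05-12:25, 14:20-14:40, 16:00-17:10

Alice ∩ Ulla: 10:05-12:40, 13:05-13:40, 14:20-14:40, 15:20-17:25.
Alice ∩ Ulla ∩ Gabriel: 10:05-12:40, 13:05-13:40, 14:20-14:40, 15:20-17:25.
Alice ∩ Ulla ∩ Gabriel ∩ Tomás: 10:05-12:40, 13:05-13:40, 14:20-14:40, 16:00-17:25.
Alice ∩ Ulla ∩ Gabriel ∩ Tomás ∩ Sam: 10:05-12:25, 14:20-14:40, 16:00-17:10.
Alice ∩ Ulla ∩ Gabriel ∩ Tomás ∩ Sam ∩ Diego: 10:05-12:25, 14:20-14:40, 16:00-17:10.
Alice ∩ Ulla ∩ Gabriel ∩ Tomás ∩ Sam ∩ Diego ∩ Leo: 10:05-12:25, 14:20-14:40, 16:00-17:10.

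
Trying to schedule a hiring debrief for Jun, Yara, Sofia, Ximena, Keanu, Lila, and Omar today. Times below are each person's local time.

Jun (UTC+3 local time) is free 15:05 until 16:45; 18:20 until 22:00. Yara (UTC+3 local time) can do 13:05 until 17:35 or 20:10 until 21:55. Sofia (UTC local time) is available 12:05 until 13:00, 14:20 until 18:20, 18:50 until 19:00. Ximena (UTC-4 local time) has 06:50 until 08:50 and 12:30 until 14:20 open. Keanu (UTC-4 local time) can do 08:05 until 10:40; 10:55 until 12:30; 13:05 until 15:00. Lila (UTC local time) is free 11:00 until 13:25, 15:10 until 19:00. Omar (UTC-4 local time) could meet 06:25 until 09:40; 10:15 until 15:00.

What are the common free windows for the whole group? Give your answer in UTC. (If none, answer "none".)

12:05-12:50, 17:10-18:20

Jun in UTC: 12:05-13:45, 15:20-19:00 (subtract 3h to convert from UTC+3).
Yara in UTC: 10:05-14:35, 17:10-18:55 (subtract 3h to convert from UTC+3).
Sofia in UTC: 12:05-13:00, 14:20-18:20, 18:50-19:00.
Ximena in UTC: 10:50-12:50, 16:30-18:20 (add 4h to convert from UTC-4).
Keanu in UTC: 12:05-14:40, 14:55-16:30, 17:05-19:00 (add 4h to convert from UTC-4).
Lila in UTC: 11:00-13:25, 15:10-19:00.
Omar in UTC: 10:25-13:40, 14:15-19:00 (add 4h to convert from UTC-4).
Jun ∩ Yara: 12:05-13:45, 17:10-18:55.
Jun ∩ Yara ∩ Sofia: 12:05-13:00, 17:10-18:20, 18:50-18:55.
Jun ∩ Yara ∩ Sofia ∩ Ximena: 12:05-12:50, 17:10-18:20.
Jun ∩ Yara ∩ Sofia ∩ Ximena ∩ Keanu: 12:05-12:50, 17:10-18:20.
Jun ∩ Yara ∩ Sofia ∩ Ximena ∩ Keanu ∩ Lila: 12:05-12:50, 17:10-18:20.
Jun ∩ Yara ∩ Sofia ∩ Ximena ∩ Keanu ∩ Lila ∩ Omar: 12:05-12:50, 17:10-18:20.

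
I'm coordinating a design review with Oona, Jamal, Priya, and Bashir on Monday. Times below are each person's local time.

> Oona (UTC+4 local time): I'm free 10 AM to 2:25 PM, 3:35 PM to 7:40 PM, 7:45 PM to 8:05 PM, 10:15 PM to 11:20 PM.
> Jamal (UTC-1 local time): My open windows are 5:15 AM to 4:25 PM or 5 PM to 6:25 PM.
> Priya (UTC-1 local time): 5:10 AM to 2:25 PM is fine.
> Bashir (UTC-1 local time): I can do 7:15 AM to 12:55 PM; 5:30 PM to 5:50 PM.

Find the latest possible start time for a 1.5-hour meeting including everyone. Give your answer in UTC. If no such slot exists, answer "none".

Oona in UTC: 06:00-10:25, 11:35-15:40, 15:45-16:05, 18:15-19:20 (subtract 4h to convert from UTC+4).
Jamal in UTC: 06:15-17:25, 18:00-19:25 (add 1h to convert from UTC-1).
Priya in UTC: 06:10-15:25 (add 1h to convert from UTC-1).
Bashir in UTC: 08:15-13:55, 18:30-18:50 (add 1h to convert from UTC-1).
Oona ∩ Jamal: 06:15-10:25, 11:35-15:40, 15:45-16:05, 18:15-19:20.
Oona ∩ Jamal ∩ Priya: 06:15-10:25, 11:35-15:25.
Oona ∩ Jamal ∩ Priya ∩ Bashir: 08:15-10:25, 11:35-13:55.
So the common availability across everyone is 08:15-10:25, 11:35-13:55.
The last common window of at least 90 minutes is 11:35-13:55; a 90-minute meeting can start as late as 12:25 and still end by 13:55.

12:25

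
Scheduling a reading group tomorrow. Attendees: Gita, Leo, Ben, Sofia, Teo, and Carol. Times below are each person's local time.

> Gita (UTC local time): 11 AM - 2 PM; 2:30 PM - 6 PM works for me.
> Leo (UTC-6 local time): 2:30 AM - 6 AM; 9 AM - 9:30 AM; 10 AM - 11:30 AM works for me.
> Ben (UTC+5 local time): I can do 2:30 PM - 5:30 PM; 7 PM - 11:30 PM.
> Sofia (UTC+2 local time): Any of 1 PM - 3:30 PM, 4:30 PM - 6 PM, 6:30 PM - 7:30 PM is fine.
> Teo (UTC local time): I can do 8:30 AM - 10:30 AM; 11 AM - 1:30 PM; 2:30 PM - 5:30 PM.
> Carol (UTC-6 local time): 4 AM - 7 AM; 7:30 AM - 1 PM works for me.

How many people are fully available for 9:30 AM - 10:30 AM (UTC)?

3

Gita in UTC: 11:00-14:00, 14:30-18:00.
Leo in UTC: 08:30-12:00, 15:00-15:30, 16:00-17:30 (add 6h to convert from UTC-6).
Ben in UTC: 09:30-12:30, 14:00-18:30 (subtract 5h to convert from UTC+5).
Sofia in UTC: 11:00-13:30, 14:30-16:00, 16:30-17:30 (subtract 2h to convert from UTC+2).
Teo in UTC: 08:30-10:30, 11:00-13:30, 14:30-17:30.
Carol in UTC: 10:00-13:00, 13:30-19:00 (add 6h to convert from UTC-6).
Leo, Ben, and Teo can make the full 09:30-10:30 slot — that's 3.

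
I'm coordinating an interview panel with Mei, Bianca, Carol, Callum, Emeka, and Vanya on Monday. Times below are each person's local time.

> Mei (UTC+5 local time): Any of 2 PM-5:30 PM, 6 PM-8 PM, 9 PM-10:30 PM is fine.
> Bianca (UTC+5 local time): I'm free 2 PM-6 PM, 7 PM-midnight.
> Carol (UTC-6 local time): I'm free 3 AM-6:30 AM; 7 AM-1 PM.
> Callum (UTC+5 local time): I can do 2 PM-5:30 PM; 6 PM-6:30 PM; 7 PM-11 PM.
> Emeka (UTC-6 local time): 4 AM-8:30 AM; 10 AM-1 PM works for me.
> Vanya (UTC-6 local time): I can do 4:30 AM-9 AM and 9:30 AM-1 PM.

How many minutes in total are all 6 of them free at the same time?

Mei in UTC: 09:00-12:30, 13:00-15:00, 16:00-17:30 (subtract 5h to convert from UTC+5).
Bianca in UTC: 09:00-13:00, 14:00-19:00 (subtract 5h to convert from UTC+5).
Carol in UTC: 09:00-12:30, 13:00-19:00 (add 6h to convert from UTC-6).
Callum in UTC: 09:00-12:30, 13:00-13:30, 14:00-18:00 (subtract 5h to convert from UTC+5).
Emeka in UTC: 10:00-14:30, 16:00-19:00 (add 6h to convert from UTC-6).
Vanya in UTC: 10:30-15:00, 15:30-19:00 (add 6h to convert from UTC-6).
Mei ∩ Bianca: 09:00-12:30, 14:00-15:00, 16:00-17:30.
Mei ∩ Bianca ∩ Carol: 09:00-12:30, 14:00-15:00, 16:00-17:30.
Mei ∩ Bianca ∩ Carol ∩ Callum: 09:00-12:30, 14:00-15:00, 16:00-17:30.
Mei ∩ Bianca ∩ Carol ∩ Callum ∩ Emeka: 10:00-12:30, 14:00-14:30, 16:00-17:30.
Mei ∩ Bianca ∩ Carol ∩ Callum ∩ Emeka ∩ Vanya: 10:30-12:30, 14:00-14:30, 16:00-17:30.
Those are the intersection windows.
Summing the common windows: 120 + 30 + 90 = 240 minutes.

240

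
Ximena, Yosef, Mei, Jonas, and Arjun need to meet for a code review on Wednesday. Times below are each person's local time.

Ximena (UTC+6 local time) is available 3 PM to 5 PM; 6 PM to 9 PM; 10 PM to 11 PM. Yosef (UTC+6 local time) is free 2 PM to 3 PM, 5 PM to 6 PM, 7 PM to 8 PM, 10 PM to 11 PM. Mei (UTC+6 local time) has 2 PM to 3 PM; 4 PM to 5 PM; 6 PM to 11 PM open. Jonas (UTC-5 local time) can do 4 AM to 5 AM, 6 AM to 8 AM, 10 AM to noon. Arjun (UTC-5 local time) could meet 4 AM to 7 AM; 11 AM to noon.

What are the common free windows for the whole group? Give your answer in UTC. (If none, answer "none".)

Ximena in UTC: 09:00-11:00, 12:00-15:00, 16:00-17:00 (subtract 6h to convert from UTC+6).
Yosef in UTC: 08:00-09:00, 11:00-12:00, 13:00-14:00, 16:00-17:00 (subtract 6h to convert from UTC+6).
Mei in UTC: 08:00-09:00, 10:00-11:00, 12:00-17:00 (subtract 6h to convert from UTC+6).
Jonas in UTC: 09:00-10:00, 11:00-13:00, 15:00-17:00 (add 5h to convert from UTC-5).
Arjun in UTC: 09:00-12:00, 16:00-17:00 (add 5h to convert from UTC-5).
Ximena ∩ Yosef: 13:00-14:00, 16:00-17:00.
Ximena ∩ Yosef ∩ Mei: 13:00-14:00, 16:00-17:00.
Ximena ∩ Yosef ∩ Mei ∩ Jonas: 16:00-17:00.
Ximena ∩ Yosef ∩ Mei ∩ Jonas ∩ Arjun: 16:00-17:00.
Those are the intersection windows.

16:00-17:00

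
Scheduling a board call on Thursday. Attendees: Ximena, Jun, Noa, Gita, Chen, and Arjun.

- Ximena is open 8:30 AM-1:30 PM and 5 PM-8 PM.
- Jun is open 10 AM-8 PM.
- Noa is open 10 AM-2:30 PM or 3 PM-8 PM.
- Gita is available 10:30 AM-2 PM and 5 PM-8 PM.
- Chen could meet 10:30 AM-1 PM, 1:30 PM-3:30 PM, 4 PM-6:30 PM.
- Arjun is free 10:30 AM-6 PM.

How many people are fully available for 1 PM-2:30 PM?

3

Jun, Noa, and Arjun can make the full 13:00-14:30 slot — that's 3.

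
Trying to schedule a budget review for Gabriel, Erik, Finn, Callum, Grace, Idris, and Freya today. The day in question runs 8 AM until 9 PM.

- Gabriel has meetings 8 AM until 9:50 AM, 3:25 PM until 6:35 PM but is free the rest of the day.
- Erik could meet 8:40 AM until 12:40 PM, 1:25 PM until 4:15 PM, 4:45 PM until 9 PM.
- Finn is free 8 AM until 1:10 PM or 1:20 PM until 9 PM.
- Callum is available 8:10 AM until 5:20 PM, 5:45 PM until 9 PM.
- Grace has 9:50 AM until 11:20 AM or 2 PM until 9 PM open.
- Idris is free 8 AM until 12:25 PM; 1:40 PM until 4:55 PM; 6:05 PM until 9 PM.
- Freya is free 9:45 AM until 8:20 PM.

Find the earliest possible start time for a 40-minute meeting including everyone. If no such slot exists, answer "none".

09:50

Gabriel free: 09:50-15:25, 18:35-21:00 (invert busy blocks within the working day).
Erik free: 08:40-12:40, 13:25-16:15, 16:45-21:00.
Finn free: 08:00-13:10, 13:20-21:00.
Callum free: 08:10-17:20, 17:45-21:00.
Grace free: 09:50-11:20, 14:00-21:00.
Idris free: 08:00-12:25, 13:40-16:55, 18:05-21:00.
Freya free: 09:45-20:20.
Gabriel ∩ Erik: 09:50-12:40, 13:25-15:25, 18:35-21:00.
Gabriel ∩ Erik ∩ Finn: 09:50-12:40, 13:25-15:25, 18:35-21:00.
Gabriel ∩ Erik ∩ Finn ∩ Callum: 09:50-12:40, 13:25-15:25, 18:35-21:00.
Gabriel ∩ Erik ∩ Finn ∩ Callum ∩ Grace: 09:50-11:20, 14:00-15:25, 18:35-21:00.
Gabriel ∩ Erik ∩ Finn ∩ Callum ∩ Grace ∩ Idris: 09:50-11:20, 14:00-15:25, 18:35-21:00.
Gabriel ∩ Erik ∩ Finn ∩ Callum ∩ Grace ∩ Idris ∩ Freya: 09:50-11:20, 14:00-15:25, 18:35-20:20.
So the common availability across everyone is 09:50-11:20, 14:00-15:25, 18:35-20:20.
The first common window of at least 40 minutes is 09:50-11:20, so the earliest start is 09:50.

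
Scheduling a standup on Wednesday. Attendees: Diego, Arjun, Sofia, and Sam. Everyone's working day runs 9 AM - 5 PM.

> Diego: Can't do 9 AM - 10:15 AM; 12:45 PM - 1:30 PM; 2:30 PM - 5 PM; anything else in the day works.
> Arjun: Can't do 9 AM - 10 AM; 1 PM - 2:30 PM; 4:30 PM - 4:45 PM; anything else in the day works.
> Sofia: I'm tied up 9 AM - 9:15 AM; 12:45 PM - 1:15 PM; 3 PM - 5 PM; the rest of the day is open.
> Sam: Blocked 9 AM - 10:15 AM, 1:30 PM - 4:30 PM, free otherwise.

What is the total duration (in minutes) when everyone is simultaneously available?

150

Diego free: 10:15-12:45, 13:30-14:30 (invert busy blocks within the working day).
Arjun free: 10:00-13:00, 14:30-16:30, 16:45-17:00 (invert busy blocks within the working day).
Sofia free: 09:15-12:45, 13:15-15:00 (invert busy blocks within the working day).
Sam free: 10:15-13:30, 16:30-17:00 (invert busy blocks within the working day).
Diego ∩ Arjun: 10:15-12:45.
Diego ∩ Arjun ∩ Sofia: 10:15-12:45.
Diego ∩ Arjun ∩ Sofia ∩ Sam: 10:15-12:45.
Those are the intersection windows.
That's a single block of 150 minutes.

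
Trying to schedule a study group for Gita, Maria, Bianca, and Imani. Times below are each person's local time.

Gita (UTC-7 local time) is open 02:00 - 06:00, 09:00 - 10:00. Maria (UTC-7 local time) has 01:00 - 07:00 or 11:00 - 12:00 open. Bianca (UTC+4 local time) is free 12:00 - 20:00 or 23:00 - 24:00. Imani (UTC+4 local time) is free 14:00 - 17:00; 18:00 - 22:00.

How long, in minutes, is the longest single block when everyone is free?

180

Gita in UTC: 09:00-13:00, 16:00-17:00 (add 7h to convert from UTC-7).
Maria in UTC: 08:00-14:00, 18:00-19:00 (add 7h to convert from UTC-7).
Bianca in UTC: 08:00-16:00, 19:00-20:00 (subtract 4h to convert from UTC+4).
Imani in UTC: 10:00-13:00, 14:00-18:00 (subtract 4h to convert from UTC+4).
Gita ∩ Maria: 09:00-13:00.
Gita ∩ Maria ∩ Bianca: 09:00-13:00.
Gita ∩ Maria ∩ Bianca ∩ Imani: 10:00-13:00.
The longest is 10:00-13:00 at 180 minutes.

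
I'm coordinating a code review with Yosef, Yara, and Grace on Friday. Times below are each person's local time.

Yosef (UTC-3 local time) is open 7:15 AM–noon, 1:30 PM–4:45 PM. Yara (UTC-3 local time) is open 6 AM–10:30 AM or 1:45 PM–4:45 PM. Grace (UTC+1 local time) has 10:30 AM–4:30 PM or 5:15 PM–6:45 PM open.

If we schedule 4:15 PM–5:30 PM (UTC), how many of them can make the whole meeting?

Yosef in UTC: 10:15-15:00, 16:30-19:45 (add 3h to convert from UTC-3).
Yara in UTC: 09:00-13:30, 16:45-19:45 (add 3h to convert from UTC-3).
Grace in UTC: 09:30-15:30, 16:15-17:45 (subtract 1h to convert from UTC+1).
Grace can make the full 16:15-17:30 slot — that's 1.

1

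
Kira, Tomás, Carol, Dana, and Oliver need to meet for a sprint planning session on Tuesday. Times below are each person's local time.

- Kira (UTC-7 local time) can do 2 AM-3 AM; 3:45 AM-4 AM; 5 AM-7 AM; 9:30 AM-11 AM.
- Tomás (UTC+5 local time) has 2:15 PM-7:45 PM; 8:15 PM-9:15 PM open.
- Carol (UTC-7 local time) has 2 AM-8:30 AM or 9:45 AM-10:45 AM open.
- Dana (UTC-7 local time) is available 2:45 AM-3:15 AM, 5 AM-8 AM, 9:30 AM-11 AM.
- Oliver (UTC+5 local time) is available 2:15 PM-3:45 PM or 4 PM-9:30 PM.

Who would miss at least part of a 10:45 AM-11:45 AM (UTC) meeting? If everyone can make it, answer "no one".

Dana, Kira, Oliver

Kira in UTC: 09:00-10:00, 10:45-11:00, 12:00-14:00, 16:30-18:00 (add 7h to convert from UTC-7).
Tomás in UTC: 09:15-14:45, 15:15-16:15 (subtract 5h to convert from UTC+5).
Carol in UTC: 09:00-15:30, 16:45-17:45 (add 7h to convert from UTC-7).
Dana in UTC: 09:45-10:15, 12:00-15:00, 16:30-18:00 (add 7h to convert from UTC-7).
Oliver in UTC: 09:15-10:45, 11:00-16:30 (subtract 5h to convert from UTC+5).
Kira: not fully free for 10:45-11:45. Tomás: free for 10:45-11:45. Carol: free for 10:45-11:45. Dana: not fully free for 10:45-11:45. Oliver: not fully free for 10:45-11:45.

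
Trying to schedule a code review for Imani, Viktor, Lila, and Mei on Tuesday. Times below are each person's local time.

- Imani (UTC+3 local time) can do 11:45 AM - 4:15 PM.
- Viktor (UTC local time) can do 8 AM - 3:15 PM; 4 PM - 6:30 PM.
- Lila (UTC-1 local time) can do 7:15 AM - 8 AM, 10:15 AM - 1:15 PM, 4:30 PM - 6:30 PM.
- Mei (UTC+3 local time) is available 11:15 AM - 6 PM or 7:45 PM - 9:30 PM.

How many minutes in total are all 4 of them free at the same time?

135

Imani in UTC: 08:45-13:15 (subtract 3h to convert from UTC+3).
Viktor in UTC: 08:00-15:15, 16:00-18:30.
Lila in UTC: 08:15-09:00, 11:15-14:15, 17:30-19:30 (add 1h to convert from UTC-1).
Mei in UTC: 08:15-15:00, 16:45-18:30 (subtract 3h to convert from UTC+3).
Imani ∩ Viktor: 08:45-13:15.
Imani ∩ Viktor ∩ Lila: 08:45-09:00, 11:15-13:15.
Imani ∩ Viktor ∩ Lila ∩ Mei: 08:45-09:00, 11:15-13:15.
Summing the common windows: 15 + 120 = 135 minutes.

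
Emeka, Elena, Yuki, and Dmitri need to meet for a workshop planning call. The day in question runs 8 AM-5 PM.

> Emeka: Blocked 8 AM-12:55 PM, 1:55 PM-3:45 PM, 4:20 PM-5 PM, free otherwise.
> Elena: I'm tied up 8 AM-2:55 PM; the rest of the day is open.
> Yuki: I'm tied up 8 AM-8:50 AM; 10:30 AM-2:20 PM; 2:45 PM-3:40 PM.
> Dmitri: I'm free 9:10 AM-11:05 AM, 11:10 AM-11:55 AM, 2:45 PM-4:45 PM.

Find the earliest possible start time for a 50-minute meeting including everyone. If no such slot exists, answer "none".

Emeka free: 12:55-13:55, 15:45-16:20 (invert busy blocks within the working day).
Elena free: 14:55-17:00 (invert busy blocks within the working day).
Yuki free: 08:50-10:30, 14:20-14:45, 15:40-17:00 (invert busy blocks within the working day).
Dmitri free: 09:10-11:05, 11:10-11:55, 14:45-16:45.
Emeka ∩ Elena: 15:45-16:20.
Emeka ∩ Elena ∩ Yuki: 15:45-16:20.
Emeka ∩ Elena ∩ Yuki ∩ Dmitri: 15:45-16:20.
No common window is at least 50 minutes long.

none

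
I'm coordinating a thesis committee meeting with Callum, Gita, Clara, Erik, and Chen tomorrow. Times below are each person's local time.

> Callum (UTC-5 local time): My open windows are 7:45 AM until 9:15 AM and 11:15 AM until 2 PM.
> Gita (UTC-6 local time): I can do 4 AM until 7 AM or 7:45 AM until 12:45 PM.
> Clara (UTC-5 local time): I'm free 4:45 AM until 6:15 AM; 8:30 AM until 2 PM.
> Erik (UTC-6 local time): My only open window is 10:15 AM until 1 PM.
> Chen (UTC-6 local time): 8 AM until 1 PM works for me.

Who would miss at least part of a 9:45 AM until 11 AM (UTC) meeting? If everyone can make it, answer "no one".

Callum in UTC: 12:45-14:15, 16:15-19:00 (add 5h to convert from UTC-5).
Gita in UTC: 10:00-13:00, 13:45-18:45 (add 6h to convert from UTC-6).
Clara in UTC: 09:45-11:15, 13:30-19:00 (add 5h to convert from UTC-5).
Erik in UTC: 16:15-19:00 (add 6h to convert from UTC-6).
Chen in UTC: 14:00-19:00 (add 6h to convert from UTC-6).
Callum: not fully free for 09:45-11:00. Gita: not fully free for 09:45-11:00. Clara: free for 09:45-11:00. Erik: not fully free for 09:45-11:00. Chen: not fully free for 09:45-11:00.

Callum, Chen, Erik, Gita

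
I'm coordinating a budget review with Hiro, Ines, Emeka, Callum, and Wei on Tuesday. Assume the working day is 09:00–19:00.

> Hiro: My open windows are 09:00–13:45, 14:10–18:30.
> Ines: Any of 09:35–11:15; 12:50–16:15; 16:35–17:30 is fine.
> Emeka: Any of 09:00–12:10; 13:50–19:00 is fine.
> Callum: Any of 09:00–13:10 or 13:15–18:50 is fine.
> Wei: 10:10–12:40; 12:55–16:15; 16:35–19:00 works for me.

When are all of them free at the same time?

10:10-11:15, 14:10-16:15, 16:35-17:30

Hiro ∩ Ines: 09:35-11:15, 12:50-13:45, 14:10-16:15, 16:35-17:30.
Hiro ∩ Ines ∩ Emeka: 09:35-11:15, 14:10-16:15, 16:35-17:30.
Hiro ∩ Ines ∩ Emeka ∩ Callum: 09:35-11:15, 14:10-16:15, 16:35-17:30.
Hiro ∩ Ines ∩ Emeka ∩ Callum ∩ Wei: 10:10-11:15, 14:10-16:15, 16:35-17:30.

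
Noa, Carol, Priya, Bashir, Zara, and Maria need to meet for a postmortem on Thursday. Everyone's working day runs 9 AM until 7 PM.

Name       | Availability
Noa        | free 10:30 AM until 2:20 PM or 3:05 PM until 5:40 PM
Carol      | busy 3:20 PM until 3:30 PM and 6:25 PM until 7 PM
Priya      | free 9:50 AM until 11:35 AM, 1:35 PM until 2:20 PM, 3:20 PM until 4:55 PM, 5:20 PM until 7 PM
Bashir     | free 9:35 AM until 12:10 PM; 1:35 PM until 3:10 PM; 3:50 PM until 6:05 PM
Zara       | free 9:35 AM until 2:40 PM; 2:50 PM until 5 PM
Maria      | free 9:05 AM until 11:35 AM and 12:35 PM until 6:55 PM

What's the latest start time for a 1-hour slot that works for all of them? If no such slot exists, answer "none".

Noa free: 10:30-14:20, 15:05-17:40.
Carol free: 09:00-15:20, 15:30-18:25 (invert busy blocks within the working day).
Priya free: 09:50-11:35, 13:35-14:20, 15:20-16:55, 17:20-19:00.
Bashir free: 09:35-12:10, 13:35-15:10, 15:50-18:05.
Zara free: 09:35-14:40, 14:50-17:00.
Maria free: 09:05-11:35, 12:35-18:55.
Noa ∩ Carol: 10:30-14:20, 15:05-15:20, 15:30-17:40.
Noa ∩ Carol ∩ Priya: 10:30-11:35, 13:35-14:20, 15:30-16:55, 17:20-17:40.
Noa ∩ Carol ∩ Priya ∩ Bashir: 10:30-11:35, 13:35-14:20, 15:50-16:55, 17:20-17:40.
Noa ∩ Carol ∩ Priya ∩ Bashir ∩ Zara: 10:30-11:35, 13:35-14:20, 15:50-16:55.
Noa ∩ Carol ∩ Priya ∩ Bashir ∩ Zara ∩ Maria: 10:30-11:35, 13:35-14:20, 15:50-16:55.
The last common window of at least 60 minutes is 15:50-16:55; a 60-minute meeting can start as late as 15:55 and still end by 16:55.

15:55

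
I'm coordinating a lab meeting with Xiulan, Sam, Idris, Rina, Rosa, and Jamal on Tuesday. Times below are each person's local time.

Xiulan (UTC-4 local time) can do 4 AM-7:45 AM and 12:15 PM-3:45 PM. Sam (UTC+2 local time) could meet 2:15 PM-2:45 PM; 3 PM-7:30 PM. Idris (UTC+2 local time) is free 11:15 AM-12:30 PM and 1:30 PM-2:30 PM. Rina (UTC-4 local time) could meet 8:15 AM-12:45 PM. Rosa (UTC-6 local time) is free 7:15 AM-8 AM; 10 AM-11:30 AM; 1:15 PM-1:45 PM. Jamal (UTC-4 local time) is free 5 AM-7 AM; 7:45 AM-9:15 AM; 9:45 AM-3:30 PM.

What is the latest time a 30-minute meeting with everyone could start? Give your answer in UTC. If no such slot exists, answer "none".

Xiulan in UTC: 08:00-11:45, 16:15-19:45 (add 4h to convert from UTC-4).
Sam in UTC: 12:15-12:45, 13:00-17:30 (subtract 2h to convert from UTC+2).
Idris in UTC: 09:15-10:30, 11:30-12:30 (subtract 2h to convert from UTC+2).
Rina in UTC: 12:15-16:45 (add 4h to convert from UTC-4).
Rosa in UTC: 13:15-14:00, 16:00-17:30, 19:15-19:45 (add 6h to convert from UTC-6).
Jamal in UTC: 09:00-11:00, 11:45-13:15, 13:45-19:30 (add 4h to convert from UTC-4).
Xiulan ∩ Sam: 16:15-17:30.
Xiulan ∩ Sam ∩ Idris: ∅.
Xiulan ∩ Sam ∩ Idris ∩ Rina: ∅.
Xiulan ∩ Sam ∩ Idris ∩ Rina ∩ Rosa: ∅.
Xiulan ∩ Sam ∩ Idris ∩ Rina ∩ Rosa ∩ Jamal: ∅.
There is no time when everyone is free.
No common window is at least 30 minutes long.

none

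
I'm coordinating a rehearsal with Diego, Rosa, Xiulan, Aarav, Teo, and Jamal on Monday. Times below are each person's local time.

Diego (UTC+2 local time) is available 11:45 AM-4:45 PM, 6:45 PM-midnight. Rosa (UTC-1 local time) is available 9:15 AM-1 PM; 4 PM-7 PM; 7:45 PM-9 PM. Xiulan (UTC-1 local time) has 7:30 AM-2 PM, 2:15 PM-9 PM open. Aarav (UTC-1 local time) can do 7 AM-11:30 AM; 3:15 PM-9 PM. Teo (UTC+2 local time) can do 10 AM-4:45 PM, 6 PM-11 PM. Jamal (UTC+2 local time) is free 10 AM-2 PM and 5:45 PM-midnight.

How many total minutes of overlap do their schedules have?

300

Diego in UTC: 09:45-14:45, 16:45-22:00 (subtract 2h to convert from UTC+2).
Rosa in UTC: 10:15-14:00, 17:00-20:00, 20:45-22:00 (add 1h to convert from UTC-1).
Xiulan in UTC: 08:30-15:00, 15:15-22:00 (add 1h to convert from UTC-1).
Aarav in UTC: 08:00-12:30, 16:15-22:00 (add 1h to convert from UTC-1).
Teo in UTC: 08:00-14:45, 16:00-21:00 (subtract 2h to convert from UTC+2).
Jamal in UTC: 08:00-12:00, 15:45-22:00 (subtract 2h to convert from UTC+2).
Diego ∩ Rosa: 10:15-14:00, 17:00-20:00, 20:45-22:00.
Diego ∩ Rosa ∩ Xiulan: 10:15-14:00, 17:00-20:00, 20:45-22:00.
Diego ∩ Rosa ∩ Xiulan ∩ Aarav: 10:15-12:30, 17:00-20:00, 20:45-22:00.
Diego ∩ Rosa ∩ Xiulan ∩ Aarav ∩ Teo: 10:15-12:30, 17:00-20:00, 20:45-21:00.
Diego ∩ Rosa ∩ Xiulan ∩ Aarav ∩ Teo ∩ Jamal: 10:15-12:00, 17:00-20:00, 20:45-21:00.
Those are the intersection windows.
Summing the common windows: 105 + 180 + 15 = 300 minutes.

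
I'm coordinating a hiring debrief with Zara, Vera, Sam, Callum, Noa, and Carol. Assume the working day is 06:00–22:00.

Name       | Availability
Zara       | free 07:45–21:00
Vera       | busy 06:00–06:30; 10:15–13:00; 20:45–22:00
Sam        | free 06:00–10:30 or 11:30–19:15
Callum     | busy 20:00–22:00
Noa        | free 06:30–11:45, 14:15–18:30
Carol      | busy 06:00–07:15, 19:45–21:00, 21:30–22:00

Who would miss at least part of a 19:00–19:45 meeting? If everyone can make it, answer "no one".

Noa, Sam

Zara free: 07:45-21:00.
Vera free: 06:30-10:15, 13:00-20:45 (invert busy blocks within the working day).
Sam free: 06:00-10:30, 11:30-19:15.
Callum free: 06:00-20:00 (invert busy blocks within the working day).
Noa free: 06:30-11:45, 14:15-18:30.
Carol free: 07:15-19:45, 21:00-21:30 (invert busy blocks within the working day).
Zara: free for 19:00-19:45. Vera: free for 19:00-19:45. Sam: not fully free for 19:00-19:45. Callum: free for 19:00-19:45. Noa: not fully free for 19:00-19:45. Carol: free for 19:00-19:45.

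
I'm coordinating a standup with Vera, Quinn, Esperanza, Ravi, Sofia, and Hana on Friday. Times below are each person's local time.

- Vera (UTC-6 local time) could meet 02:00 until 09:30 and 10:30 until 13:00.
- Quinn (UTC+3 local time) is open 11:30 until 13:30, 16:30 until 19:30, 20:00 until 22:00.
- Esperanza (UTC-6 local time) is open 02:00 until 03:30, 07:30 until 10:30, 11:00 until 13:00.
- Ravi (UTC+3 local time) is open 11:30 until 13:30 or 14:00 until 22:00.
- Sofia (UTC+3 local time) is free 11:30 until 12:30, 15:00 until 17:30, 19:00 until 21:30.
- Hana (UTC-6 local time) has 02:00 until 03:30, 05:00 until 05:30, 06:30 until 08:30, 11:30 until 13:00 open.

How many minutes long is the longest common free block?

Vera in UTC: 08:00-15:30, 16:30-19:00 (add 6h to convert from UTC-6).
Quinn in UTC: 08:30-10:30, 13:30-16:30, 17:00-19:00 (subtract 3h to convert from UTC+3).
Esperanza in UTC: 08:00-09:30, 13:30-16:30, 17:00-19:00 (add 6h to convert from UTC-6).
Ravi in UTC: 08:30-10:30, 11:00-19:00 (subtract 3h to convert from UTC+3).
Sofia in UTC: 08:30-09:30, 12:00-14:30, 16:00-18:30 (subtract 3h to convert from UTC+3).
Hana in UTC: 08:00-09:30, 11:00-11:30, 12:30-14:30, 17:30-19:00 (add 6h to convert from UTC-6).
Vera ∩ Quinn: 08:30-10:30, 13:30-15:30, 17:00-19:00.
Vera ∩ Quinn ∩ Esperanza: 08:30-09:30, 13:30-15:30, 17:00-19:00.
Vera ∩ Quinn ∩ Esperanza ∩ Ravi: 08:30-09:30, 13:30-15:30, 17:00-19:00.
Vera ∩ Quinn ∩ Esperanza ∩ Ravi ∩ Sofia: 08:30-09:30, 13:30-14:30, 17:00-18:30.
Vera ∩ Quinn ∩ Esperanza ∩ Ravi ∩ Sofia ∩ Hana: 08:30-09:30, 13:30-14:30, 17:30-18:30.
So the common availability across everyone is 08:30-09:30, 13:30-14:30, 17:30-18:30.
The longest is 08:30-09:30 at 60 minutes.

60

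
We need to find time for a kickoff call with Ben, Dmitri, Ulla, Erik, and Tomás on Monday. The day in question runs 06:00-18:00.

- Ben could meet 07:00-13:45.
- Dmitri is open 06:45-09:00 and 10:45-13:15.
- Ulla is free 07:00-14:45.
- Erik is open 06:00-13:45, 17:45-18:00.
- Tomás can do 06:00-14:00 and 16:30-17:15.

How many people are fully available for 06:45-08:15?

Dmitri, Erik, and Tomás can make the full 06:45-08:15 slot — that's 3.

3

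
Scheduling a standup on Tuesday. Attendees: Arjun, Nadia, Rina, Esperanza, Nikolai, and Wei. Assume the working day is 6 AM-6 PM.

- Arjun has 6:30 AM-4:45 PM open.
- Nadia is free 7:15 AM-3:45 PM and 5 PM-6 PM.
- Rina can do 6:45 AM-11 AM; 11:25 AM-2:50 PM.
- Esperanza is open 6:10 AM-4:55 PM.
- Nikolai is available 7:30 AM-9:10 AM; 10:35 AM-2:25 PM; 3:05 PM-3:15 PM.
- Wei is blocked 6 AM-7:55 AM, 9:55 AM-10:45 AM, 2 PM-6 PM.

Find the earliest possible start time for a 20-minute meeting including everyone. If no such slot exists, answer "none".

07:55

Arjun free: 06:30-16:45.
Nadia free: 07:15-15:45, 17:00-18:00.
Rina free: 06:45-11:00, 11:25-14:50.
Esperanza free: 06:10-16:55.
Nikolai free: 07:30-09:10, 10:35-14:25, 15:05-15:15.
Wei free: 07:55-09:55, 10:45-14:00 (invert busy blocks within the working day).
Arjun ∩ Nadia: 07:15-15:45.
Arjun ∩ Nadia ∩ Rina: 07:15-11:00, 11:25-14:50.
Arjun ∩ Nadia ∩ Rina ∩ Esperanza: 07:15-11:00, 11:25-14:50.
Arjun ∩ Nadia ∩ Rina ∩ Esperanza ∩ Nikolai: 07:30-09:10, 10:35-11:00, 11:25-14:25.
Arjun ∩ Nadia ∩ Rina ∩ Esperanza ∩ Nikolai ∩ Wei: 07:55-09:10, 10:45-11:00, 11:25-14:00.
The first common window of at least 20 minutes is 07:55-09:10, so the earliest start is 07:55.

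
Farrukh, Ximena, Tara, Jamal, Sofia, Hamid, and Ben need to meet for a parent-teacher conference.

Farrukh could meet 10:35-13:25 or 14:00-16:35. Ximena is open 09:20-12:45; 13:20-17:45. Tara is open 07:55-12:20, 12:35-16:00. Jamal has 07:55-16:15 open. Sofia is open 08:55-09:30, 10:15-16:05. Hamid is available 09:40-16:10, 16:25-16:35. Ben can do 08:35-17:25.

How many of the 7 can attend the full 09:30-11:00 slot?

4

Ximena, Tara, Jamal, and Ben can make the full 09:30-11:00 slot — that's 4.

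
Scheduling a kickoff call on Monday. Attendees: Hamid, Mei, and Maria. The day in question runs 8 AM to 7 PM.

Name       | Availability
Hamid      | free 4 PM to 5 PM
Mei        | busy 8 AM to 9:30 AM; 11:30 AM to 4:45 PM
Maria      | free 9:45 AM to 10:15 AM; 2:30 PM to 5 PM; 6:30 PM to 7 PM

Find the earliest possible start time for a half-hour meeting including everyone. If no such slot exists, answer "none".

none

Hamid free: 16:00-17:00.
Mei free: 09:30-11:30, 16:45-19:00 (invert busy blocks within the working day).
Maria free: 09:45-10:15, 14:30-17:00, 18:30-19:00.
Hamid ∩ Mei: 16:45-17:00.
Hamid ∩ Mei ∩ Maria: 16:45-17:00.
Those are the intersection windows.
No common window is at least 30 minutes long.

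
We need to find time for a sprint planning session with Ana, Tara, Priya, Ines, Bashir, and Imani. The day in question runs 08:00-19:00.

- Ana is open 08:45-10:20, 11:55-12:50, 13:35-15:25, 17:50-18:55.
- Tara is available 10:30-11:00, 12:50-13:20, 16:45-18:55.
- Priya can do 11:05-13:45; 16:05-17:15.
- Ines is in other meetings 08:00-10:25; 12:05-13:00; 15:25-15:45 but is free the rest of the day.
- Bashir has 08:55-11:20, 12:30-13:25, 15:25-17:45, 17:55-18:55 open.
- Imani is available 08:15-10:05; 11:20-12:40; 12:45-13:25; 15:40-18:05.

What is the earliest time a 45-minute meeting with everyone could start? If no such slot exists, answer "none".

Ana free: 08:45-10:20, 11:55-12:50, 13:35-15:25, 17:50-18:55.
Tara free: 10:30-11:00, 12:50-13:20, 16:45-18:55.
Priya free: 11:05-13:45, 16:05-17:15.
Ines free: 10:25-12:05, 13:00-15:25, 15:45-19:00 (invert busy blocks within the working day).
Bashir free: 08:55-11:20, 12:30-13:25, 15:25-17:45, 17:55-18:55.
Imani free: 08:15-10:05, 11:20-12:40, 12:45-13:25, 15:40-18:05.
Ana ∩ Tara: 17:50-18:55.
Ana ∩ Tara ∩ Priya: ∅.
Ana ∩ Tara ∩ Priya ∩ Ines: ∅.
Ana ∩ Tara ∩ Priya ∩ Ines ∩ Bashir: ∅.
Ana ∩ Tara ∩ Priya ∩ Ines ∩ Bashir ∩ Imani: ∅.
There is no time when everyone is free.
No common window is at least 45 minutes long.

none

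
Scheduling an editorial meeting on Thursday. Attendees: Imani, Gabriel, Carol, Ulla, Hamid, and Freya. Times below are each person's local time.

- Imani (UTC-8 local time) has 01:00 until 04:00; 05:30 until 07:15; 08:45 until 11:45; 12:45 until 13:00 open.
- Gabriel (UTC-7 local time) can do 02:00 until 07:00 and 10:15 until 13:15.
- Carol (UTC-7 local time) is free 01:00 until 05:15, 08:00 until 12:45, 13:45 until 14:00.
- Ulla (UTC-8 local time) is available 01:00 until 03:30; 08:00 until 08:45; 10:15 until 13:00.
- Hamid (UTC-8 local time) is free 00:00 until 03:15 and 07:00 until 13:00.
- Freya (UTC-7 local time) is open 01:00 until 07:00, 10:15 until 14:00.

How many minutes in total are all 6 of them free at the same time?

Imani in UTC: 09:00-12:00, 13:30-15:15, 16:45-19:45, 20:45-21:00 (add 8h to convert from UTC-8).
Gabriel in UTC: 09:00-14:00, 17:15-20:15 (add 7h to convert from UTC-7).
Carol in UTC: 08:00-12:15, 15:00-19:45, 20:45-21:00 (add 7h to convert from UTC-7).
Ulla in UTC: 09:00-11:30, 16:00-16:45, 18:15-21:00 (add 8h to convert from UTC-8).
Hamid in UTC: 08:00-11:15, 15:00-21:00 (add 8h to convert from UTC-8).
Freya in UTC: 08:00-14:00, 17:15-21:00 (add 7h to convert from UTC-7).
Imani ∩ Gabriel: 09:00-12:00, 13:30-14:00, 17:15-19:45.
Imani ∩ Gabriel ∩ Carol: 09:00-12:00, 17:15-19:45.
Imani ∩ Gabriel ∩ Carol ∩ Ulla: 09:00-11:30, 18:15-19:45.
Imani ∩ Gabriel ∩ Carol ∩ Ulla ∩ Hamid: 09:00-11:15, 18:15-19:45.
Imani ∩ Gabriel ∩ Carol ∩ Ulla ∩ Hamid ∩ Freya: 09:00-11:15, 18:15-19:45.
Summing the common windows: 135 + 90 = 225 minutes.

225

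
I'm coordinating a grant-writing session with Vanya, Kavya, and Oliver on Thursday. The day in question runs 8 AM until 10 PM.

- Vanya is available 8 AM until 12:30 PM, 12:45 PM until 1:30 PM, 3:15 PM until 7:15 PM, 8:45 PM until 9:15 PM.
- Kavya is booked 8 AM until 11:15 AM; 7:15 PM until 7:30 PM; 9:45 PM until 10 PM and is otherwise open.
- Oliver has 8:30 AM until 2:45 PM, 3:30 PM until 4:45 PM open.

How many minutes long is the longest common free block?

75

Vanya free: 08:00-12:30, 12:45-13:30, 15:15-19:15, 20:45-21:15.
Kavya free: 11:15-19:15, 19:30-21:45 (invert busy blocks within the working day).
Oliver free: 08:30-14:45, 15:30-16:45.
Vanya ∩ Kavya: 11:15-12:30, 12:45-13:30, 15:15-19:15, 20:45-21:15.
Vanya ∩ Kavya ∩ Oliver: 11:15-12:30, 12:45-13:30, 15:30-16:45.
The longest is 11:15-12:30 at 75 minutes.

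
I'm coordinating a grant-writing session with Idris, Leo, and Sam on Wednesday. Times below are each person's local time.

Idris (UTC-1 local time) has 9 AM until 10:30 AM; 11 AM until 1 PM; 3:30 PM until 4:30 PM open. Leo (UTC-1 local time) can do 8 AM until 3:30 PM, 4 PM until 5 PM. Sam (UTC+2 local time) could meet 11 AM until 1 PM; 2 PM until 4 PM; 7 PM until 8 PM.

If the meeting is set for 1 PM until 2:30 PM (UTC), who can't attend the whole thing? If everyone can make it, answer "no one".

Idris in UTC: 10:00-11:30, 12:00-14:00, 16:30-17:30 (add 1h to convert from UTC-1).
Leo in UTC: 09:00-16:30, 17:00-18:00 (add 1h to convert from UTC-1).
Sam in UTC: 09:00-11:00, 12:00-14:00, 17:00-18:00 (subtract 2h to convert from UTC+2).
Idris: not fully free for 13:00-14:30. Leo: free for 13:00-14:30. Sam: not fully free for 13:00-14:30.

Idris, Sam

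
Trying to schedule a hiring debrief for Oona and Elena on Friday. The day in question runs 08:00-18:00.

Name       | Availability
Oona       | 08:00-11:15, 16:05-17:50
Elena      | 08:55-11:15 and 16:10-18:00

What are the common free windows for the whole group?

Oona ∩ Elena: 08:55-11:15, 16:10-17:50.

08:55-11:15, 16:10-17:50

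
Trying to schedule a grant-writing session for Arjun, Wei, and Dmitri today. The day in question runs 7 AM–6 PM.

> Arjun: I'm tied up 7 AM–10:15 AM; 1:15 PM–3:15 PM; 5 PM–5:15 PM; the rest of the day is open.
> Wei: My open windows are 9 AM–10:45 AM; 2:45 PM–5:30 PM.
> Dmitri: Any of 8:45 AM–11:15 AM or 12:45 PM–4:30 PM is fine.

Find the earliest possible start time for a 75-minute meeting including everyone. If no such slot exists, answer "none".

Arjun free: 10:15-13:15, 15:15-17:00, 17:15-18:00 (invert busy blocks within the working day).
Wei free: 09:00-10:45, 14:45-17:30.
Dmitri free: 08:45-11:15, 12:45-16:30.
Arjun ∩ Wei: 10:15-10:45, 15:15-17:00, 17:15-17:30.
Arjun ∩ Wei ∩ Dmitri: 10:15-10:45, 15:15-16:30.
Those are the intersection windows.
The first common window of at least 75 minutes is 15:15-16:30, so the earliest start is 15:15.

15:15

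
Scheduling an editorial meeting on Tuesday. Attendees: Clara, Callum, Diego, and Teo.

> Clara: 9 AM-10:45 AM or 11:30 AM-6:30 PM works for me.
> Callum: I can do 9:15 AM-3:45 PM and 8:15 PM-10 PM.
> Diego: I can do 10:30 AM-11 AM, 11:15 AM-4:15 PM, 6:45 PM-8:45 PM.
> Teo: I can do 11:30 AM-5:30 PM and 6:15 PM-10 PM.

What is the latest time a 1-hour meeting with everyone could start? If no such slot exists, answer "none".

14:45

Clara ∩ Callum: 09:15-10:45, 11:30-15:45.
Clara ∩ Callum ∩ Diego: 10:30-10:45, 11:30-15:45.
Clara ∩ Callum ∩ Diego ∩ Teo: 11:30-15:45.
Those are the intersection windows.
The last common window of at least 60 minutes is 11:30-15:45; a 60-minute meeting can start as late as 14:45 and still end by 15:45.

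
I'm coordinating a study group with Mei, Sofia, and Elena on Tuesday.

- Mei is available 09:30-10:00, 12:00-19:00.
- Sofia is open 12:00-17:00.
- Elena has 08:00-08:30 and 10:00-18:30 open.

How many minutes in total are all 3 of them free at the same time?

300

Mei ∩ Sofia: 12:00-17:00.
Mei ∩ Sofia ∩ Elena: 12:00-17:00.
So the common availability across everyone is 12:00-17:00.
That's a single block of 300 minutes.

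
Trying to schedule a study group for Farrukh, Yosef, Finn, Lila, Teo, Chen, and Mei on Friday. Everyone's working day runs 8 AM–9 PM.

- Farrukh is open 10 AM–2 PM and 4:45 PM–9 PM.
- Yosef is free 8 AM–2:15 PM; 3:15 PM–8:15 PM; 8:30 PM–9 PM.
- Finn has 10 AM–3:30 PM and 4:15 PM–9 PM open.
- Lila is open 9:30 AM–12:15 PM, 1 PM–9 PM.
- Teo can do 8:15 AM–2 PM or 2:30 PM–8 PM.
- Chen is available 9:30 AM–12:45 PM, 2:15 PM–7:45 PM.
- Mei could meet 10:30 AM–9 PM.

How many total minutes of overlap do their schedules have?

285

Farrukh ∩ Yosef: 10:00-14:00, 16:45-20:15, 20:30-21:00.
Farrukh ∩ Yosef ∩ Finn: 10:00-14:00, 16:45-20:15, 20:30-21:00.
Farrukh ∩ Yosef ∩ Finn ∩ Lila: 10:00-12:15, 13:00-14:00, 16:45-20:15, 20:30-21:00.
Farrukh ∩ Yosef ∩ Finn ∩ Lila ∩ Teo: 10:00-12:15, 13:00-14:00, 16:45-20:00.
Farrukh ∩ Yosef ∩ Finn ∩ Lila ∩ Teo ∩ Chen: 10:00-12:15, 16:45-19:45.
Farrukh ∩ Yosef ∩ Finn ∩ Lila ∩ Teo ∩ Chen ∩ Mei: 10:30-12:15, 16:45-19:45.
Summing the common windows: 105 + 180 = 285 minutes.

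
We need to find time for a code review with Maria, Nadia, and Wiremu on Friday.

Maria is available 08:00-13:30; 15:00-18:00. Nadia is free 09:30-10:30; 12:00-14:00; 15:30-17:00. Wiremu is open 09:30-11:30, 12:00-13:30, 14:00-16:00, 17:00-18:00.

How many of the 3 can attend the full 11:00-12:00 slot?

Maria can make the full 11:00-12:00 slot — that's 1.

1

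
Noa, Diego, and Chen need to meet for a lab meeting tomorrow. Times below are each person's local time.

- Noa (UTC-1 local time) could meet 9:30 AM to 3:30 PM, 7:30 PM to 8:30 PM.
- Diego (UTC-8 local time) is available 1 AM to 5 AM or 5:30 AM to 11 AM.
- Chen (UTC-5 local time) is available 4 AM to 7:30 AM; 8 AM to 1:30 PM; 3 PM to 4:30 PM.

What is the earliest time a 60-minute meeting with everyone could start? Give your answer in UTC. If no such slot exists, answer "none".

10:30

Noa in UTC: 10:30-16:30, 20:30-21:30 (add 1h to convert from UTC-1).
Diego in UTC: 09:00-13:00, 13:30-19:00 (add 8h to convert from UTC-8).
Chen in UTC: 09:00-12:30, 13:00-18:30, 20:00-21:30 (add 5h to convert from UTC-5).
Noa ∩ Diego: 10:30-13:00, 13:30-16:30.
Noa ∩ Diego ∩ Chen: 10:30-12:30, 13:30-16:30.
The first common window of at least 60 minutes is 10:30-12:30, so the earliest start is 10:30.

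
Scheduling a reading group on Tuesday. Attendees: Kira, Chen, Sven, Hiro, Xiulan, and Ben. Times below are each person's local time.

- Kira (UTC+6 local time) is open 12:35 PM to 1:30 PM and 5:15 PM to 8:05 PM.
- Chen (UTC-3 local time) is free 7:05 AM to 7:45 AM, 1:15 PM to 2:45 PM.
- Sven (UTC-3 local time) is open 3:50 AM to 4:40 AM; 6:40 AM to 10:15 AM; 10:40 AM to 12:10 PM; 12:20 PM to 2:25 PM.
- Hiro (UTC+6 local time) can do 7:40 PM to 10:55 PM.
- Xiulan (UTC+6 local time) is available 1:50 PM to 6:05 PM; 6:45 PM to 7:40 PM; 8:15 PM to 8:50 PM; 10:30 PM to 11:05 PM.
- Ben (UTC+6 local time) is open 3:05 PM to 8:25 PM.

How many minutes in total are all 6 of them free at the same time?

0

Kira in UTC: 06:35-07:30, 11:15-14:05 (subtract 6h to convert from UTC+6).
Chen in UTC: 10:05-10:45, 16:15-17:45 (add 3h to convert from UTC-3).
Sven in UTC: 06:50-07:40, 09:40-13:15, 13:40-15:10, 15:20-17:25 (add 3h to convert from UTC-3).
Hiro in UTC: 13:40-16:55 (subtract 6h to convert from UTC+6).
Xiulan in UTC: 07:50-12:05, 12:45-13:40, 14:15-14:50, 16:30-17:05 (subtract 6h to convert from UTC+6).
Ben in UTC: 09:05-14:25 (subtract 6h to convert from UTC+6).
Kira ∩ Chen: ∅.
Kira ∩ Chen ∩ Sven: ∅.
Kira ∩ Chen ∩ Sven ∩ Hiro: ∅.
Kira ∩ Chen ∩ Sven ∩ Hiro ∩ Xiulan: ∅.
Kira ∩ Chen ∩ Sven ∩ Hiro ∩ Xiulan ∩ Ben: ∅.
There is no time when everyone is free.
There is no common window, so the total is 0 minutes.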